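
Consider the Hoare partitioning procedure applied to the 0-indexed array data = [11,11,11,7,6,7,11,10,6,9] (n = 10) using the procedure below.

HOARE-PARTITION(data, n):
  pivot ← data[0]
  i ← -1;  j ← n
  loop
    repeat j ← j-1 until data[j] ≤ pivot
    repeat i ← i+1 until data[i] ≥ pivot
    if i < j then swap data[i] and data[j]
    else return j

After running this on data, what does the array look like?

[9,6,10,7,6,7,11,11,11,11]

pivot=11
j stops at 9 (9), i stops at 0 (11); swap ⇒ [9,11,11,7,6,7,11,10,6,11]
j stops at 8 (6), i stops at 1 (11); swap ⇒ [9,6,11,7,6,7,11,10,11,11]
j stops at 7 (10), i stops at 2 (11); swap ⇒ [9,6,10,7,6,7,11,11,11,11]
j stops at 6, i stops at 6; i≥j ⇒ return 6. data=[9,6,10,7,6,7,11,11,11,11]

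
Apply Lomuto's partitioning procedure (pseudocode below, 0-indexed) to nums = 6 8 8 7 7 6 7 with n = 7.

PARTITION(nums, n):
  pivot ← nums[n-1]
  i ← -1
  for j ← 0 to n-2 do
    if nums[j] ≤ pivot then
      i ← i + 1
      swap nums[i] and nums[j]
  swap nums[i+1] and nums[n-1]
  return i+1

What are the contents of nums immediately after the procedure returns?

6 7 7 6 7 8 8

pivot = nums[6] = 7; i = -1
j=0: nums[0]=6 ≤ 7 → i=0, swap nums[0],nums[0] (no change) → 6 8 8 7 7 6 7
j=1: nums[1]=8 > 7 → no swap
j=2: nums[2]=8 > 7 → no swap
j=3: nums[3]=7 ≤ 7 → i=1, swap nums[1],nums[3] → 6 7 8 8 7 6 7
j=4: nums[4]=7 ≤ 7 → i=2, swap nums[2],nums[4] → 6 7 7 8 8 6 7
j=5: nums[5]=6 ≤ 7 → i=3, swap nums[3],nums[5] → 6 7 7 6 8 8 7
final swap nums[4],nums[6] → 6 7 7 6 7 8 8; return 4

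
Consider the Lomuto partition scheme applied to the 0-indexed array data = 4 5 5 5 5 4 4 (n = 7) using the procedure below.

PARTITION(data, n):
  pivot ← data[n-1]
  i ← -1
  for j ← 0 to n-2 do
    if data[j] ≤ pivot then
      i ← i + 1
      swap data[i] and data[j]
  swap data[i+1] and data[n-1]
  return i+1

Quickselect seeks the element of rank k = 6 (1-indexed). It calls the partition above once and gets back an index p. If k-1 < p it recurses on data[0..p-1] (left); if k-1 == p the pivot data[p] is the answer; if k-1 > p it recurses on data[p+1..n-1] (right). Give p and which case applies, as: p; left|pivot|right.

2; right

pivot = data[6] = 4; i = -1
j=0: data[0]=4 ≤ 4 → i=0, swap data[0],data[0] (no change) → 4 5 5 5 5 4 4
j=1: data[1]=5 > 4 → no swap
j=2: data[2]=5 > 4 → no swap
j=3: data[3]=5 > 4 → no swap
j=4: data[4]=5 > 4 → no swap
j=5: data[5]=4 ≤ 4 → i=1, swap data[1],data[5] → 4 4 5 5 5 5 4
final swap data[2],data[6] → 4 4 4 5 5 5 5; return 2
p = 2; k-1 = 5 > 2 ⇒ right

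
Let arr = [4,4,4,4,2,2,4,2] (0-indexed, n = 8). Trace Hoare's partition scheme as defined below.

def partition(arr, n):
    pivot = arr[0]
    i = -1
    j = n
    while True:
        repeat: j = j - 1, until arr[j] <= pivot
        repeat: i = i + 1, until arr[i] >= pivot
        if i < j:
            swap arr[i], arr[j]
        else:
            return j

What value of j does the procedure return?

3

pivot = arr[0] = 4; i = -1, j = 8
j→7 (arr[7]=2≤4), i→0 (arr[0]=4≥4); i<j, swap → [2,4,4,4,2,2,4,4]
j→6 (arr[6]=4≤4), i→1 (arr[1]=4≥4); i<j, swap → [2,4,4,4,2,2,4,4]
j→5 (arr[5]=2≤4), i→2 (arr[2]=4≥4); i<j, swap → [2,4,2,4,2,4,4,4]
j→4 (arr[4]=2≤4), i→3 (arr[3]=4≥4); i<j, swap → [2,4,2,2,4,4,4,4]
j→3, i→4; i≥j, return j=3. arr = [2,4,2,2,4,4,4,4]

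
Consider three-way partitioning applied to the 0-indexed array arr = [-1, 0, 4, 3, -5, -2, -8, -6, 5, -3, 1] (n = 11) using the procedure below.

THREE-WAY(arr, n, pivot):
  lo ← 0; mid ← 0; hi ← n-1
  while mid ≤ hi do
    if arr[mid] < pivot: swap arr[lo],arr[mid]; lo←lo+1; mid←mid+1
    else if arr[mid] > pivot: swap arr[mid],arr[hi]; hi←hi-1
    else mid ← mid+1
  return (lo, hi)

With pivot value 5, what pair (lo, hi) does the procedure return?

(10, 10)

lo=0 mid=0 hi=10
-1<5: swap(0,0), lo=1 mid=1 ⇒ [-1, 0, 4, 3, -5, -2, -8, -6, 5, -3, 1]
0<5: swap(1,1), lo=2 mid=2 ⇒ [-1, 0, 4, 3, -5, -2, -8, -6, 5, -3, 1]
4<5: swap(2,2), lo=3 mid=3 ⇒ [-1, 0, 4, 3, -5, -2, -8, -6, 5, -3, 1]
3<5: swap(3,3), lo=4 mid=4 ⇒ [-1, 0, 4, 3, -5, -2, -8, -6, 5, -3, 1]
-5<5: swap(4,4), lo=5 mid=5 ⇒ [-1, 0, 4, 3, -5, -2, -8, -6, 5, -3, 1]
-2<5: swap(5,5), lo=6 mid=6 ⇒ [-1, 0, 4, 3, -5, -2, -8, -6, 5, -3, 1]
-8<5: swap(6,6), lo=7 mid=7 ⇒ [-1, 0, 4, 3, -5, -2, -8, -6, 5, -3, 1]
-6<5: swap(7,7), lo=8 mid=8 ⇒ [-1, 0, 4, 3, -5, -2, -8, -6, 5, -3, 1]
5=5: mid=9
-3<5: swap(8,9), lo=9 mid=10 ⇒ [-1, 0, 4, 3, -5, -2, -8, -6, -3, 5, 1]
1<5: swap(9,10), lo=10 mid=11 ⇒ [-1, 0, 4, 3, -5, -2, -8, -6, -3, 1, 5]
done. lo=10 hi=10; arr=[-1, 0, 4, 3, -5, -2, -8, -6, -3, 1, 5]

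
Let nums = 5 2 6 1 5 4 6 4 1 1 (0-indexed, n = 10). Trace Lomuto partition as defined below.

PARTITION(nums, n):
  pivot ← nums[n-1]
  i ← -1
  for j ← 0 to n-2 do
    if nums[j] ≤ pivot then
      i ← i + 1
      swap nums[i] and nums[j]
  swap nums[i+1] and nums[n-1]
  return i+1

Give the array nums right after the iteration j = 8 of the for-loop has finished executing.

pivot = nums[9] = 1; i = -1
j=0: nums[0]=5 > 1 → no swap
j=1: nums[1]=2 > 1 → no swap
j=2: nums[2]=6 > 1 → no swap
j=3: nums[3]=1 ≤ 1 → i=0, swap nums[0],nums[3] → 1 2 6 5 5 4 6 4 1 1
j=4: nums[4]=5 > 1 → no swap
j=5: nums[5]=4 > 1 → no swap
j=6: nums[6]=6 > 1 → no swap
j=7: nums[7]=4 > 1 → no swap
j=8: nums[8]=1 ≤ 1 → i=1, swap nums[1],nums[8] → 1 1 6 5 5 4 6 4 2 1
(after j=8) nums = 1 1 6 5 5 4 6 4 2 1

1 1 6 5 5 4 6 4 2 1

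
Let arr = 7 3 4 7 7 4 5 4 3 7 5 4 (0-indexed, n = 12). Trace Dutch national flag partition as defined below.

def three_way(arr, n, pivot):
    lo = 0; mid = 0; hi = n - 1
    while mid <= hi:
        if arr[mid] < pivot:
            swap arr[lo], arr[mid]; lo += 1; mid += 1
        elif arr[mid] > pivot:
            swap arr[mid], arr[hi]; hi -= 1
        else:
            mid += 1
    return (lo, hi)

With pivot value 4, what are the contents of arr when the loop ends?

3 3 4 4 4 4 5 7 7 5 7 7

lo=0 mid=0 hi=11
7>4: swap(0,11), hi=10 ⇒ 4 3 4 7 7 4 5 4 3 7 5 7
4=4: mid=1
3<4: swap(0,1), lo=1 mid=2 ⇒ 3 4 4 7 7 4 5 4 3 7 5 7
4=4: mid=3
7>4: swap(3,10), hi=9 ⇒ 3 4 4 5 7 4 5 4 3 7 7 7
5>4: swap(3,9), hi=8 ⇒ 3 4 4 7 7 4 5 4 3 5 7 7
7>4: swap(3,8), hi=7 ⇒ 3 4 4 3 7 4 5 4 7 5 7 7
3<4: swap(1,3), lo=2 mid=4 ⇒ 3 3 4 4 7 4 5 4 7 5 7 7
7>4: swap(4,7), hi=6 ⇒ 3 3 4 4 4 4 5 7 7 5 7 7
4=4: mid=5
4=4: mid=6
5>4: swap(6,6), hi=5 ⇒ 3 3 4 4 4 4 5 7 7 5 7 7
done. lo=2 hi=5; arr=3 3 4 4 4 4 5 7 7 5 7 7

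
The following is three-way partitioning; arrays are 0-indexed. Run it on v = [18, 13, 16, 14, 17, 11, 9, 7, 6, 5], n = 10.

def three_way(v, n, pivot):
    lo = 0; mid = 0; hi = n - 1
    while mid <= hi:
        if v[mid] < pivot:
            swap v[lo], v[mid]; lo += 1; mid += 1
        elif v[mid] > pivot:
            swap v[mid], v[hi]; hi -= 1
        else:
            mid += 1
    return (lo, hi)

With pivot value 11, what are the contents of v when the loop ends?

pivot = 11; lo=0, mid=0, hi=9
v[mid]=18>11: swap v[0],v[9]; hi=8 → [5, 13, 16, 14, 17, 11, 9, 7, 6, 18]
v[mid]=5<11: swap v[0],v[0]; lo=1,mid=1 → [5, 13, 16, 14, 17, 11, 9, 7, 6, 18]
v[mid]=13>11: swap v[1],v[8]; hi=7 → [5, 6, 16, 14, 17, 11, 9, 7, 13, 18]
v[mid]=6<11: swap v[1],v[1]; lo=2,mid=2 → [5, 6, 16, 14, 17, 11, 9, 7, 13, 18]
v[mid]=16>11: swap v[2],v[7]; hi=6 → [5, 6, 7, 14, 17, 11, 9, 16, 13, 18]
v[mid]=7<11: swap v[2],v[2]; lo=3,mid=3 → [5, 6, 7, 14, 17, 11, 9, 16, 13, 18]
v[mid]=14>11: swap v[3],v[6]; hi=5 → [5, 6, 7, 9, 17, 11, 14, 16, 13, 18]
v[mid]=9<11: swap v[3],v[3]; lo=4,mid=4 → [5, 6, 7, 9, 17, 11, 14, 16, 13, 18]
v[mid]=17>11: swap v[4],v[5]; hi=4 → [5, 6, 7, 9, 11, 17, 14, 16, 13, 18]
v[mid]=11=11: mid=5
end: lo=4, hi=4; v = [5, 6, 7, 9, 11, 17, 14, 16, 13, 18]

[5, 6, 7, 9, 11, 17, 14, 16, 13, 18]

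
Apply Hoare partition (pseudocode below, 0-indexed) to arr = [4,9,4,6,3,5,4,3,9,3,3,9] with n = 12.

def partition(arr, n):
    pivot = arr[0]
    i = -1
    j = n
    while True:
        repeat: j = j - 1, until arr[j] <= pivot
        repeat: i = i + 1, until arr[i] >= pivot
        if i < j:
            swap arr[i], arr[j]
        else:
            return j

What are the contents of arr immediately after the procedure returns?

[3,3,3,4,3,5,6,4,9,9,4,9]

pivot=4
j stops at 10 (3), i stops at 0 (4); swap ⇒ [3,9,4,6,3,5,4,3,9,3,4,9]
j stops at 9 (3), i stops at 1 (9); swap ⇒ [3,3,4,6,3,5,4,3,9,9,4,9]
j stops at 7 (3), i stops at 2 (4); swap ⇒ [3,3,3,6,3,5,4,4,9,9,4,9]
j stops at 6 (4), i stops at 3 (6); swap ⇒ [3,3,3,4,3,5,6,4,9,9,4,9]
j stops at 4, i stops at 5; i≥j ⇒ return 4. arr=[3,3,3,4,3,5,6,4,9,9,4,9]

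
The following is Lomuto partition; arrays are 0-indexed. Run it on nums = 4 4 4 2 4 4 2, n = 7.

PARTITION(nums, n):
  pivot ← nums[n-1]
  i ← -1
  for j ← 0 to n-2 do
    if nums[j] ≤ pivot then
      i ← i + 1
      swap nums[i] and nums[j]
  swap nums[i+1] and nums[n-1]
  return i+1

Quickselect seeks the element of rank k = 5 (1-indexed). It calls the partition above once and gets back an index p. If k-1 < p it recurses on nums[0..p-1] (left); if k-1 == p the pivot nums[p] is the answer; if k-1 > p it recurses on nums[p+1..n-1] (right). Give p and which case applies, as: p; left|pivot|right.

pivot = nums[6] = 2; i = -1
j=0: nums[0]=4 > 2 → no swap
j=1: nums[1]=4 > 2 → no swap
j=2: nums[2]=4 > 2 → no swap
j=3: nums[3]=2 ≤ 2 → i=0, swap nums[0],nums[3] → 2 4 4 4 4 4 2
j=4: nums[4]=4 > 2 → no swap
j=5: nums[5]=4 > 2 → no swap
final swap nums[1],nums[6] → 2 2 4 4 4 4 4; return 1
p = 1; k-1 = 4 > 1 ⇒ right

1; right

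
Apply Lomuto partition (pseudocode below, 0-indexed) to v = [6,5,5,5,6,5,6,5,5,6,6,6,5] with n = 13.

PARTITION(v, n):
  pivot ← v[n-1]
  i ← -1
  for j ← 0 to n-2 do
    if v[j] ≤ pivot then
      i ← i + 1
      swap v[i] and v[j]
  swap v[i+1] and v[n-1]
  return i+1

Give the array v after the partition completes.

pivot=5, i=-1
j=0: 6>5, skip
j=1: 5≤5, i=0, swap(0,1) ⇒ [5,6,5,5,6,5,6,5,5,6,6,6,5]
j=2: 5≤5, i=1, swap(1,2) ⇒ [5,5,6,5,6,5,6,5,5,6,6,6,5]
j=3: 5≤5, i=2, swap(2,3) ⇒ [5,5,5,6,6,5,6,5,5,6,6,6,5]
j=4: 6>5, skip
j=5: 5≤5, i=3, swap(3,5) ⇒ [5,5,5,5,6,6,6,5,5,6,6,6,5]
j=6: 6>5, skip
j=7: 5≤5, i=4, swap(4,7) ⇒ [5,5,5,5,5,6,6,6,5,6,6,6,5]
j=8: 5≤5, i=5, swap(5,8) ⇒ [5,5,5,5,5,5,6,6,6,6,6,6,5]
j=9: 6>5, skip
j=10: 6>5, skip
j=11: 6>5, skip
swap(6,12) ⇒ [5,5,5,5,5,5,5,6,6,6,6,6,6]; return 6

[5,5,5,5,5,5,5,6,6,6,6,6,6]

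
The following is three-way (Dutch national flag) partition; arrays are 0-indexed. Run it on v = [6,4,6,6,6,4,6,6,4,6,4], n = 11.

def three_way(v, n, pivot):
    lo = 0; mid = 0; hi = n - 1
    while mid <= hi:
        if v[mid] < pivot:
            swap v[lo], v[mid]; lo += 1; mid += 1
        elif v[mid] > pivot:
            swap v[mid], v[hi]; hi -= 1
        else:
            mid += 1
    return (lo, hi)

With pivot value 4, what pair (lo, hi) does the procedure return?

(0, 3)

pivot = 4; lo=0, mid=0, hi=10
v[mid]=6>4: swap v[0],v[10]; hi=9 → [4,4,6,6,6,4,6,6,4,6,6]
v[mid]=4=4: mid=1
v[mid]=4=4: mid=2
v[mid]=6>4: swap v[2],v[9]; hi=8 → [4,4,6,6,6,4,6,6,4,6,6]
v[mid]=6>4: swap v[2],v[8]; hi=7 → [4,4,4,6,6,4,6,6,6,6,6]
v[mid]=4=4: mid=3
v[mid]=6>4: swap v[3],v[7]; hi=6 → [4,4,4,6,6,4,6,6,6,6,6]
v[mid]=6>4: swap v[3],v[6]; hi=5 → [4,4,4,6,6,4,6,6,6,6,6]
v[mid]=6>4: swap v[3],v[5]; hi=4 → [4,4,4,4,6,6,6,6,6,6,6]
v[mid]=4=4: mid=4
v[mid]=6>4: swap v[4],v[4]; hi=3 → [4,4,4,4,6,6,6,6,6,6,6]
end: lo=0, hi=3; v = [4,4,4,4,6,6,6,6,6,6,6]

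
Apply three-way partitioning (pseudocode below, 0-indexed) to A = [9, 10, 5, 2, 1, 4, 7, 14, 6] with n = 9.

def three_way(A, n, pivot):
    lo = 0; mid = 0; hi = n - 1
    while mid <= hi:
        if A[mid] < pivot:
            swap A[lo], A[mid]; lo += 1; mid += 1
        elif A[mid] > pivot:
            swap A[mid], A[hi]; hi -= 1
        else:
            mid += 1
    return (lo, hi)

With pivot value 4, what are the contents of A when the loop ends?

pivot = 4; lo=0, mid=0, hi=8
A[mid]=9>4: swap A[0],A[8]; hi=7 → [6, 10, 5, 2, 1, 4, 7, 14, 9]
A[mid]=6>4: swap A[0],A[7]; hi=6 → [14, 10, 5, 2, 1, 4, 7, 6, 9]
A[mid]=14>4: swap A[0],A[6]; hi=5 → [7, 10, 5, 2, 1, 4, 14, 6, 9]
A[mid]=7>4: swap A[0],A[5]; hi=4 → [4, 10, 5, 2, 1, 7, 14, 6, 9]
A[mid]=4=4: mid=1
A[mid]=10>4: swap A[1],A[4]; hi=3 → [4, 1, 5, 2, 10, 7, 14, 6, 9]
A[mid]=1<4: swap A[0],A[1]; lo=1,mid=2 → [1, 4, 5, 2, 10, 7, 14, 6, 9]
A[mid]=5>4: swap A[2],A[3]; hi=2 → [1, 4, 2, 5, 10, 7, 14, 6, 9]
A[mid]=2<4: swap A[1],A[2]; lo=2,mid=3 → [1, 2, 4, 5, 10, 7, 14, 6, 9]
end: lo=2, hi=2; A = [1, 2, 4, 5, 10, 7, 14, 6, 9]

[1, 2, 4, 5, 10, 7, 14, 6, 9]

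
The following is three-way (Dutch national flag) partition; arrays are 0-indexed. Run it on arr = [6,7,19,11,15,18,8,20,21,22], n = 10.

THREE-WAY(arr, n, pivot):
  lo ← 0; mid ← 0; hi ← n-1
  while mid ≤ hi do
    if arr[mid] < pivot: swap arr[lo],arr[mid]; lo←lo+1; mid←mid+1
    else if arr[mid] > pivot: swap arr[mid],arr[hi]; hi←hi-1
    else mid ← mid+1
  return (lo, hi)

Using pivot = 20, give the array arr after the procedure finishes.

pivot = 20; lo=0, mid=0, hi=9
arr[mid]=6<20: swap arr[0],arr[0]; lo=1,mid=1 → [6,7,19,11,15,18,8,20,21,22]
arr[mid]=7<20: swap arr[1],arr[1]; lo=2,mid=2 → [6,7,19,11,15,18,8,20,21,22]
arr[mid]=19<20: swap arr[2],arr[2]; lo=3,mid=3 → [6,7,19,11,15,18,8,20,21,22]
arr[mid]=11<20: swap arr[3],arr[3]; lo=4,mid=4 → [6,7,19,11,15,18,8,20,21,22]
arr[mid]=15<20: swap arr[4],arr[4]; lo=5,mid=5 → [6,7,19,11,15,18,8,20,21,22]
arr[mid]=18<20: swap arr[5],arr[5]; lo=6,mid=6 → [6,7,19,11,15,18,8,20,21,22]
arr[mid]=8<20: swap arr[6],arr[6]; lo=7,mid=7 → [6,7,19,11,15,18,8,20,21,22]
arr[mid]=20=20: mid=8
arr[mid]=21>20: swap arr[8],arr[9]; hi=8 → [6,7,19,11,15,18,8,20,22,21]
arr[mid]=22>20: swap arr[8],arr[8]; hi=7 → [6,7,19,11,15,18,8,20,22,21]
end: lo=7, hi=7; arr = [6,7,19,11,15,18,8,20,22,21]

[6,7,19,11,15,18,8,20,22,21]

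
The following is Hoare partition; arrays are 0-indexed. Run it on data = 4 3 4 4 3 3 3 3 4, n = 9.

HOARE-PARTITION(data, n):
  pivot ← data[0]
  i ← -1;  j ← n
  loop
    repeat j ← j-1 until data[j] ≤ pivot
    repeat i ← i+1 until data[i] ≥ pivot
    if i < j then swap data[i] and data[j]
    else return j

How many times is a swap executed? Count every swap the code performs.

pivot=4
j stops at 8 (4), i stops at 0 (4); swap ⇒ 4 3 4 4 3 3 3 3 4
j stops at 7 (3), i stops at 2 (4); swap ⇒ 4 3 3 4 3 3 3 4 4
j stops at 6 (3), i stops at 3 (4); swap ⇒ 4 3 3 3 3 3 4 4 4
j stops at 5, i stops at 6; i≥j ⇒ return 5. data=4 3 3 3 3 3 4 4 4

3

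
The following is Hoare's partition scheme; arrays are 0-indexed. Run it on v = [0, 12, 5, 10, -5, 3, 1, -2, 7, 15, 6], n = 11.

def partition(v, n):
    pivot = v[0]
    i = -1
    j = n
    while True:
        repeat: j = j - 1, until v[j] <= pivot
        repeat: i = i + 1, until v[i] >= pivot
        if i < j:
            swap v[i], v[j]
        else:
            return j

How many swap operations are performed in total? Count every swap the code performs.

2

pivot = v[0] = 0; i = -1, j = 11
j→7 (v[7]=-2≤0), i→0 (v[0]=0≥0); i<j, swap → [-2, 12, 5, 10, -5, 3, 1, 0, 7, 15, 6]
j→4 (v[4]=-5≤0), i→1 (v[1]=12≥0); i<j, swap → [-2, -5, 5, 10, 12, 3, 1, 0, 7, 15, 6]
j→1, i→2; i≥j, return j=1. v = [-2, -5, 5, 10, 12, 3, 1, 0, 7, 15, 6]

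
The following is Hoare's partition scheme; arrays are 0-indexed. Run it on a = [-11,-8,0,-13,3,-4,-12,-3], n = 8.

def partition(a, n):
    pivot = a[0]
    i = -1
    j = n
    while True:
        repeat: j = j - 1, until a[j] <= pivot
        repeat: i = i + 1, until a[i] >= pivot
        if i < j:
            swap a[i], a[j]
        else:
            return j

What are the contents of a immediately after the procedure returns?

[-12,-13,0,-8,3,-4,-11,-3]

pivot=-11
j stops at 6 (-12), i stops at 0 (-11); swap ⇒ [-12,-8,0,-13,3,-4,-11,-3]
j stops at 3 (-13), i stops at 1 (-8); swap ⇒ [-12,-13,0,-8,3,-4,-11,-3]
j stops at 1, i stops at 2; i≥j ⇒ return 1. a=[-12,-13,0,-8,3,-4,-11,-3]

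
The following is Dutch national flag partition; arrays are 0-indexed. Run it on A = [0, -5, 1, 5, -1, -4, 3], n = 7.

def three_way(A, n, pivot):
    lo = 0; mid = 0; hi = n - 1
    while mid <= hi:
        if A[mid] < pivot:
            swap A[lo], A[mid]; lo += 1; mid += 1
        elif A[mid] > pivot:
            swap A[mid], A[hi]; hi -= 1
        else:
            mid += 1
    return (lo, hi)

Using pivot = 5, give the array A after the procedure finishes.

pivot = 5; lo=0, mid=0, hi=6
A[mid]=0<5: swap A[0],A[0]; lo=1,mid=1 → [0, -5, 1, 5, -1, -4, 3]
A[mid]=-5<5: swap A[1],A[1]; lo=2,mid=2 → [0, -5, 1, 5, -1, -4, 3]
A[mid]=1<5: swap A[2],A[2]; lo=3,mid=3 → [0, -5, 1, 5, -1, -4, 3]
A[mid]=5=5: mid=4
A[mid]=-1<5: swap A[3],A[4]; lo=4,mid=5 → [0, -5, 1, -1, 5, -4, 3]
A[mid]=-4<5: swap A[4],A[5]; lo=5,mid=6 → [0, -5, 1, -1, -4, 5, 3]
A[mid]=3<5: swap A[5],A[6]; lo=6,mid=7 → [0, -5, 1, -1, -4, 3, 5]
end: lo=6, hi=6; A = [0, -5, 1, -1, -4, 3, 5]

[0, -5, 1, -1, -4, 3, 5]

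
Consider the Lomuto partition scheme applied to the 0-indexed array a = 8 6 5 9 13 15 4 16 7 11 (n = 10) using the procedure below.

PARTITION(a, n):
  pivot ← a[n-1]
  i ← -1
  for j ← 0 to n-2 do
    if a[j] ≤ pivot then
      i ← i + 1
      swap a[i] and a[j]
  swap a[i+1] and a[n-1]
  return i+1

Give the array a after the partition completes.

pivot=11, i=-1
j=0: 8≤11, i=0, swap(0,0) ⇒ 8 6 5 9 13 15 4 16 7 11
j=1: 6≤11, i=1, swap(1,1) ⇒ 8 6 5 9 13 15 4 16 7 11
j=2: 5≤11, i=2, swap(2,2) ⇒ 8 6 5 9 13 15 4 16 7 11
j=3: 9≤11, i=3, swap(3,3) ⇒ 8 6 5 9 13 15 4 16 7 11
j=4: 13>11, skip
j=5: 15>11, skip
j=6: 4≤11, i=4, swap(4,6) ⇒ 8 6 5 9 4 15 13 16 7 11
j=7: 16>11, skip
j=8: 7≤11, i=5, swap(5,8) ⇒ 8 6 5 9 4 7 13 16 15 11
swap(6,9) ⇒ 8 6 5 9 4 7 11 16 15 13; return 6

8 6 5 9 4 7 11 16 15 13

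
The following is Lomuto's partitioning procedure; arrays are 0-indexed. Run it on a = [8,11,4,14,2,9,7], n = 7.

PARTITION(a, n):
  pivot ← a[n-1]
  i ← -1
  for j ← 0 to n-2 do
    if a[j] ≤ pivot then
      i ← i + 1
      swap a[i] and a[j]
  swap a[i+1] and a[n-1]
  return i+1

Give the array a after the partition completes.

[4,2,7,14,11,9,8]

pivot=7, i=-1
j=0: 8>7, skip
j=1: 11>7, skip
j=2: 4≤7, i=0, swap(0,2) ⇒ [4,11,8,14,2,9,7]
j=3: 14>7, skip
j=4: 2≤7, i=1, swap(1,4) ⇒ [4,2,8,14,11,9,7]
j=5: 9>7, skip
swap(2,6) ⇒ [4,2,7,14,11,9,8]; return 2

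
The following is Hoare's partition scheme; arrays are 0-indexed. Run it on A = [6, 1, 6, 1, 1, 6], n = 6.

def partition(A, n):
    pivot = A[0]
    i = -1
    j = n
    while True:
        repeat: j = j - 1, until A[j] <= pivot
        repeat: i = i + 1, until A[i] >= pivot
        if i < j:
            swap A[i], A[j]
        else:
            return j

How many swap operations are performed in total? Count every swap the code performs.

2

pivot=6
j stops at 5 (6), i stops at 0 (6); swap ⇒ [6, 1, 6, 1, 1, 6]
j stops at 4 (1), i stops at 2 (6); swap ⇒ [6, 1, 1, 1, 6, 6]
j stops at 3, i stops at 4; i≥j ⇒ return 3. A=[6, 1, 1, 1, 6, 6]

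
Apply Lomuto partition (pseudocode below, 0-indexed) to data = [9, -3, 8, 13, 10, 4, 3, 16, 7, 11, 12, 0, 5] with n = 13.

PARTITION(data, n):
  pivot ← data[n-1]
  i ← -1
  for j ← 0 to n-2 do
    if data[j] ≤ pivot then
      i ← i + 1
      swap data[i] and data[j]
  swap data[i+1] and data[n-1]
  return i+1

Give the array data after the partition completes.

pivot=5, i=-1
j=0: 9>5, skip
j=1: -3≤5, i=0, swap(0,1) ⇒ [-3, 9, 8, 13, 10, 4, 3, 16, 7, 11, 12, 0, 5]
j=2: 8>5, skip
j=3: 13>5, skip
j=4: 10>5, skip
j=5: 4≤5, i=1, swap(1,5) ⇒ [-3, 4, 8, 13, 10, 9, 3, 16, 7, 11, 12, 0, 5]
j=6: 3≤5, i=2, swap(2,6) ⇒ [-3, 4, 3, 13, 10, 9, 8, 16, 7, 11, 12, 0, 5]
j=7: 16>5, skip
j=8: 7>5, skip
j=9: 11>5, skip
j=10: 12>5, skip
j=11: 0≤5, i=3, swap(3,11) ⇒ [-3, 4, 3, 0, 10, 9, 8, 16, 7, 11, 12, 13, 5]
swap(4,12) ⇒ [-3, 4, 3, 0, 5, 9, 8, 16, 7, 11, 12, 13, 10]; return 4

[-3, 4, 3, 0, 5, 9, 8, 16, 7, 11, 12, 13, 10]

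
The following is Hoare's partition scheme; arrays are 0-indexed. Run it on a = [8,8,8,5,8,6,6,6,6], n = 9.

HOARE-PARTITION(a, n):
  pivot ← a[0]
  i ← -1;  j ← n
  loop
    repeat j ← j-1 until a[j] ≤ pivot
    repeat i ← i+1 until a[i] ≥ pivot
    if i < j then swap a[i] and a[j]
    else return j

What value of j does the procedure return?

pivot=8
j stops at 8 (6), i stops at 0 (8); swap ⇒ [6,8,8,5,8,6,6,6,8]
j stops at 7 (6), i stops at 1 (8); swap ⇒ [6,6,8,5,8,6,6,8,8]
j stops at 6 (6), i stops at 2 (8); swap ⇒ [6,6,6,5,8,6,8,8,8]
j stops at 5 (6), i stops at 4 (8); swap ⇒ [6,6,6,5,6,8,8,8,8]
j stops at 4, i stops at 5; i≥j ⇒ return 4. a=[6,6,6,5,6,8,8,8,8]

4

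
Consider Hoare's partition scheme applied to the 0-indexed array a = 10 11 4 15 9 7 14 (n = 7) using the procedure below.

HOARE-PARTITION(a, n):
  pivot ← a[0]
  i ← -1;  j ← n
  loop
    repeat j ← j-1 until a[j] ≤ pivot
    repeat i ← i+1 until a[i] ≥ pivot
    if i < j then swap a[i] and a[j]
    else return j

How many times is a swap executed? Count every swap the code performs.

pivot = a[0] = 10; i = -1, j = 7
j→5 (a[5]=7≤10), i→0 (a[0]=10≥10); i<j, swap → 7 11 4 15 9 10 14
j→4 (a[4]=9≤10), i→1 (a[1]=11≥10); i<j, swap → 7 9 4 15 11 10 14
j→2, i→3; i≥j, return j=2. a = 7 9 4 15 11 10 14

2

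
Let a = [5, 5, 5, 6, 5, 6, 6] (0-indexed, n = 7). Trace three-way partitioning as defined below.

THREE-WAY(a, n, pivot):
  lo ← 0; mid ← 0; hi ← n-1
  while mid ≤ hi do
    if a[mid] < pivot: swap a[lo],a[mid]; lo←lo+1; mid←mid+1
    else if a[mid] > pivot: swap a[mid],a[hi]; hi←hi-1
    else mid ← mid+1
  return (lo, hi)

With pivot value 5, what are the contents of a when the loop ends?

[5, 5, 5, 5, 6, 6, 6]

pivot = 5; lo=0, mid=0, hi=6
a[mid]=5=5: mid=1
a[mid]=5=5: mid=2
a[mid]=5=5: mid=3
a[mid]=6>5: swap a[3],a[6]; hi=5 → [5, 5, 5, 6, 5, 6, 6]
a[mid]=6>5: swap a[3],a[5]; hi=4 → [5, 5, 5, 6, 5, 6, 6]
a[mid]=6>5: swap a[3],a[4]; hi=3 → [5, 5, 5, 5, 6, 6, 6]
a[mid]=5=5: mid=4
end: lo=0, hi=3; a = [5, 5, 5, 5, 6, 6, 6]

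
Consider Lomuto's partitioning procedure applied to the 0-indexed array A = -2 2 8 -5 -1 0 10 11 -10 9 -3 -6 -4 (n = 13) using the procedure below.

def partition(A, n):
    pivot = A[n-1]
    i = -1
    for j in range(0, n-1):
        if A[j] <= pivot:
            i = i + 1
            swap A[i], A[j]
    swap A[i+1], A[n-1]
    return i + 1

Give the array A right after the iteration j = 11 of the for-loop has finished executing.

pivot=-4, i=-1
j=0: -2>-4, skip
j=1: 2>-4, skip
j=2: 8>-4, skip
j=3: -5≤-4, i=0, swap(0,3) ⇒ -5 2 8 -2 -1 0 10 11 -10 9 -3 -6 -4
j=4: -1>-4, skip
j=5: 0>-4, skip
j=6: 10>-4, skip
j=7: 11>-4, skip
j=8: -10≤-4, i=1, swap(1,8) ⇒ -5 -10 8 -2 -1 0 10 11 2 9 -3 -6 -4
j=9: 9>-4, skip
j=10: -3>-4, skip
j=11: -6≤-4, i=2, swap(2,11) ⇒ -5 -10 -6 -2 -1 0 10 11 2 9 -3 8 -4
(after j=11) A = -5 -10 -6 -2 -1 0 10 11 2 9 -3 8 -4

-5 -10 -6 -2 -1 0 10 11 2 9 -3 8 -4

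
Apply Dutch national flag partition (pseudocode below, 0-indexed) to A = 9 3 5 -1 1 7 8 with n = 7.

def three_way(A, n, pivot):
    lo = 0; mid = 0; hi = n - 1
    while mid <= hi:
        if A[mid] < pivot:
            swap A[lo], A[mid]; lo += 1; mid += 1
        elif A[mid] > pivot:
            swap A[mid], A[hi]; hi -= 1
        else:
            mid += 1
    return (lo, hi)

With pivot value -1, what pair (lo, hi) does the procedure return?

lo=0 mid=0 hi=6
9>-1: swap(0,6), hi=5 ⇒ 8 3 5 -1 1 7 9
8>-1: swap(0,5), hi=4 ⇒ 7 3 5 -1 1 8 9
7>-1: swap(0,4), hi=3 ⇒ 1 3 5 -1 7 8 9
1>-1: swap(0,3), hi=2 ⇒ -1 3 5 1 7 8 9
-1=-1: mid=1
3>-1: swap(1,2), hi=1 ⇒ -1 5 3 1 7 8 9
5>-1: swap(1,1), hi=0 ⇒ -1 5 3 1 7 8 9
done. lo=0 hi=0; A=-1 5 3 1 7 8 9

(0, 0)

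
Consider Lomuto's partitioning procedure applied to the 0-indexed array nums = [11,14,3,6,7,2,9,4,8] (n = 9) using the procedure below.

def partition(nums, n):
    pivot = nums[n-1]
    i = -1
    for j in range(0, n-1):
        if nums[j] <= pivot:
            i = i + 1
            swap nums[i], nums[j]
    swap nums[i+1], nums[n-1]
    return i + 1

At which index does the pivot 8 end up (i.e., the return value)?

5

pivot=8, i=-1
j=0: 11>8, skip
j=1: 14>8, skip
j=2: 3≤8, i=0, swap(0,2) ⇒ [3,14,11,6,7,2,9,4,8]
j=3: 6≤8, i=1, swap(1,3) ⇒ [3,6,11,14,7,2,9,4,8]
j=4: 7≤8, i=2, swap(2,4) ⇒ [3,6,7,14,11,2,9,4,8]
j=5: 2≤8, i=3, swap(3,5) ⇒ [3,6,7,2,11,14,9,4,8]
j=6: 9>8, skip
j=7: 4≤8, i=4, swap(4,7) ⇒ [3,6,7,2,4,14,9,11,8]
swap(5,8) ⇒ [3,6,7,2,4,8,9,11,14]; return 5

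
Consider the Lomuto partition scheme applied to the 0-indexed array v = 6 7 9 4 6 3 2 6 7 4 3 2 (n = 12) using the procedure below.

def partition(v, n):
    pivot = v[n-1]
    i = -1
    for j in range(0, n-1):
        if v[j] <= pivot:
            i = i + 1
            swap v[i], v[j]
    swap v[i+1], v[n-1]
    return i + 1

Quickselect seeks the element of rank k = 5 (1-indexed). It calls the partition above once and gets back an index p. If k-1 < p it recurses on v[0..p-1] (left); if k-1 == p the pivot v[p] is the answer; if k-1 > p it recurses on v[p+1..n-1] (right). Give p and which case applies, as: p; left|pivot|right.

1; right

pivot=2, i=-1
j=0: 6>2, skip
j=1: 7>2, skip
j=2: 9>2, skip
j=3: 4>2, skip
j=4: 6>2, skip
j=5: 3>2, skip
j=6: 2≤2, i=0, swap(0,6) ⇒ 2 7 9 4 6 3 6 6 7 4 3 2
j=7: 6>2, skip
j=8: 7>2, skip
j=9: 4>2, skip
j=10: 3>2, skip
swap(1,11) ⇒ 2 2 9 4 6 3 6 6 7 4 3 7; return 1
p = 1; k-1 = 4 > 1 ⇒ right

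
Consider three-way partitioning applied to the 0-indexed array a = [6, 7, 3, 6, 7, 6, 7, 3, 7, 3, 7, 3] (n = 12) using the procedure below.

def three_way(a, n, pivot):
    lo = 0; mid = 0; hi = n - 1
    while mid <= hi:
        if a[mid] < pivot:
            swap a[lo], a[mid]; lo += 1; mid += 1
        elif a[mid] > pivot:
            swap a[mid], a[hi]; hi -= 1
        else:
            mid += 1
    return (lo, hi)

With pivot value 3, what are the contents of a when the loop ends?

lo=0 mid=0 hi=11
6>3: swap(0,11), hi=10 ⇒ [3, 7, 3, 6, 7, 6, 7, 3, 7, 3, 7, 6]
3=3: mid=1
7>3: swap(1,10), hi=9 ⇒ [3, 7, 3, 6, 7, 6, 7, 3, 7, 3, 7, 6]
7>3: swap(1,9), hi=8 ⇒ [3, 3, 3, 6, 7, 6, 7, 3, 7, 7, 7, 6]
3=3: mid=2
3=3: mid=3
6>3: swap(3,8), hi=7 ⇒ [3, 3, 3, 7, 7, 6, 7, 3, 6, 7, 7, 6]
7>3: swap(3,7), hi=6 ⇒ [3, 3, 3, 3, 7, 6, 7, 7, 6, 7, 7, 6]
3=3: mid=4
7>3: swap(4,6), hi=5 ⇒ [3, 3, 3, 3, 7, 6, 7, 7, 6, 7, 7, 6]
7>3: swap(4,5), hi=4 ⇒ [3, 3, 3, 3, 6, 7, 7, 7, 6, 7, 7, 6]
6>3: swap(4,4), hi=3 ⇒ [3, 3, 3, 3, 6, 7, 7, 7, 6, 7, 7, 6]
done. lo=0 hi=3; a=[3, 3, 3, 3, 6, 7, 7, 7, 6, 7, 7, 6]

[3, 3, 3, 3, 6, 7, 7, 7, 6, 7, 7, 6]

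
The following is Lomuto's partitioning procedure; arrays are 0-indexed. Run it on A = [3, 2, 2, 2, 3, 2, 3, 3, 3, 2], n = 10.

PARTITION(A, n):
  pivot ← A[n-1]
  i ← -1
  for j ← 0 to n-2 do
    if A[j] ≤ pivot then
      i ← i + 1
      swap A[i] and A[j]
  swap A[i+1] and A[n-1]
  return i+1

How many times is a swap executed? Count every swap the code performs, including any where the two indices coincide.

5

pivot = A[9] = 2; i = -1
j=0: A[0]=3 > 2 → no swap
j=1: A[1]=2 ≤ 2 → i=0, swap A[0],A[1] → [2, 3, 2, 2, 3, 2, 3, 3, 3, 2]
j=2: A[2]=2 ≤ 2 → i=1, swap A[1],A[2] → [2, 2, 3, 2, 3, 2, 3, 3, 3, 2]
j=3: A[3]=2 ≤ 2 → i=2, swap A[2],A[3] → [2, 2, 2, 3, 3, 2, 3, 3, 3, 2]
j=4: A[4]=3 > 2 → no swap
j=5: A[5]=2 ≤ 2 → i=3, swap A[3],A[5] → [2, 2, 2, 2, 3, 3, 3, 3, 3, 2]
j=6: A[6]=3 > 2 → no swap
j=7: A[7]=3 > 2 → no swap
j=8: A[8]=3 > 2 → no swap
final swap A[4],A[9] → [2, 2, 2, 2, 2, 3, 3, 3, 3, 3]; return 4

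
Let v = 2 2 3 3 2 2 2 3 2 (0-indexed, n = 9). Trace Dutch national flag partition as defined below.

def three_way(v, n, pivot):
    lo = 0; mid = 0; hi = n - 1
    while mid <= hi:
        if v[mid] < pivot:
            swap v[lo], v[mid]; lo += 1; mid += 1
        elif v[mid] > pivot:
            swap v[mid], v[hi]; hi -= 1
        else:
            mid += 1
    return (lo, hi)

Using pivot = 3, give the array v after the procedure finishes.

2 2 2 2 2 2 3 3 3

pivot = 3; lo=0, mid=0, hi=8
v[mid]=2<3: swap v[0],v[0]; lo=1,mid=1 → 2 2 3 3 2 2 2 3 2
v[mid]=2<3: swap v[1],v[1]; lo=2,mid=2 → 2 2 3 3 2 2 2 3 2
v[mid]=3=3: mid=3
v[mid]=3=3: mid=4
v[mid]=2<3: swap v[2],v[4]; lo=3,mid=5 → 2 2 2 3 3 2 2 3 2
v[mid]=2<3: swap v[3],v[5]; lo=4,mid=6 → 2 2 2 2 3 3 2 3 2
v[mid]=2<3: swap v[4],v[6]; lo=5,mid=7 → 2 2 2 2 2 3 3 3 2
v[mid]=3=3: mid=8
v[mid]=2<3: swap v[5],v[8]; lo=6,mid=9 → 2 2 2 2 2 2 3 3 3
end: lo=6, hi=8; v = 2 2 2 2 2 2 3 3 3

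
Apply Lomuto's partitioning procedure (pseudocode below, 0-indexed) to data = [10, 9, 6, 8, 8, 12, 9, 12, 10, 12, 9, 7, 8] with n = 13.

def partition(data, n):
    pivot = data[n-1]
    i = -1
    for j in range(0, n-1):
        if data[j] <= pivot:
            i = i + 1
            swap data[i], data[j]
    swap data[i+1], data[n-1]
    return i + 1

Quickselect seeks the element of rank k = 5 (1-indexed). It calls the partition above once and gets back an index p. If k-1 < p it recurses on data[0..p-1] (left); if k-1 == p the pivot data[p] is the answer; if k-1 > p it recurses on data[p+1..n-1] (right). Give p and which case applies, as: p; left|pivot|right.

pivot = data[12] = 8; i = -1
j=0: data[0]=10 > 8 → no swap
j=1: data[1]=9 > 8 → no swap
j=2: data[2]=6 ≤ 8 → i=0, swap data[0],data[2] → [6, 9, 10, 8, 8, 12, 9, 12, 10, 12, 9, 7, 8]
j=3: data[3]=8 ≤ 8 → i=1, swap data[1],data[3] → [6, 8, 10, 9, 8, 12, 9, 12, 10, 12, 9, 7, 8]
j=4: data[4]=8 ≤ 8 → i=2, swap data[2],data[4] → [6, 8, 8, 9, 10, 12, 9, 12, 10, 12, 9, 7, 8]
j=5: data[5]=12 > 8 → no swap
j=6: data[6]=9 > 8 → no swap
j=7: data[7]=12 > 8 → no swap
j=8: data[8]=10 > 8 → no swap
j=9: data[9]=12 > 8 → no swap
j=10: data[10]=9 > 8 → no swap
j=11: data[11]=7 ≤ 8 → i=3, swap data[3],data[11] → [6, 8, 8, 7, 10, 12, 9, 12, 10, 12, 9, 9, 8]
final swap data[4],data[12] → [6, 8, 8, 7, 8, 12, 9, 12, 10, 12, 9, 9, 10]; return 4
p = 4; k-1 = 4 == 4 ⇒ pivot

4; pivot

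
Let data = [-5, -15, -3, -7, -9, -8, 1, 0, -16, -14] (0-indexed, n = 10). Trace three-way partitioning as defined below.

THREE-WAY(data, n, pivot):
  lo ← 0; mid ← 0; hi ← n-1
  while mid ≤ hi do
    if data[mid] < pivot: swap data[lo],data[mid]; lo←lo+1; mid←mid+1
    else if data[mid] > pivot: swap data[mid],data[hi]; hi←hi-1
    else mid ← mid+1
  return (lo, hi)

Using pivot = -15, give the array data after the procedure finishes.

pivot = -15; lo=0, mid=0, hi=9
data[mid]=-5>-15: swap data[0],data[9]; hi=8 → [-14, -15, -3, -7, -9, -8, 1, 0, -16, -5]
data[mid]=-14>-15: swap data[0],data[8]; hi=7 → [-16, -15, -3, -7, -9, -8, 1, 0, -14, -5]
data[mid]=-16<-15: swap data[0],data[0]; lo=1,mid=1 → [-16, -15, -3, -7, -9, -8, 1, 0, -14, -5]
data[mid]=-15=-15: mid=2
data[mid]=-3>-15: swap data[2],data[7]; hi=6 → [-16, -15, 0, -7, -9, -8, 1, -3, -14, -5]
data[mid]=0>-15: swap data[2],data[6]; hi=5 → [-16, -15, 1, -7, -9, -8, 0, -3, -14, -5]
data[mid]=1>-15: swap data[2],data[5]; hi=4 → [-16, -15, -8, -7, -9, 1, 0, -3, -14, -5]
data[mid]=-8>-15: swap data[2],data[4]; hi=3 → [-16, -15, -9, -7, -8, 1, 0, -3, -14, -5]
data[mid]=-9>-15: swap data[2],data[3]; hi=2 → [-16, -15, -7, -9, -8, 1, 0, -3, -14, -5]
data[mid]=-7>-15: swap data[2],data[2]; hi=1 → [-16, -15, -7, -9, -8, 1, 0, -3, -14, -5]
end: lo=1, hi=1; data = [-16, -15, -7, -9, -8, 1, 0, -3, -14, -5]

[-16, -15, -7, -9, -8, 1, 0, -3, -14, -5]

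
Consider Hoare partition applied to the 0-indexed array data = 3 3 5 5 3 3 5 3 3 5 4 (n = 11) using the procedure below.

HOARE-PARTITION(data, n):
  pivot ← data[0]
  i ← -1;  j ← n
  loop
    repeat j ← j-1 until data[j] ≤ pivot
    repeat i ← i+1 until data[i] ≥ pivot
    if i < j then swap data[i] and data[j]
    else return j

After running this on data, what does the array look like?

pivot=3
j stops at 8 (3), i stops at 0 (3); swap ⇒ 3 3 5 5 3 3 5 3 3 5 4
j stops at 7 (3), i stops at 1 (3); swap ⇒ 3 3 5 5 3 3 5 3 3 5 4
j stops at 5 (3), i stops at 2 (5); swap ⇒ 3 3 3 5 3 5 5 3 3 5 4
j stops at 4 (3), i stops at 3 (5); swap ⇒ 3 3 3 3 5 5 5 3 3 5 4
j stops at 3, i stops at 4; i≥j ⇒ return 3. data=3 3 3 3 5 5 5 3 3 5 4

3 3 3 3 5 5 5 3 3 5 4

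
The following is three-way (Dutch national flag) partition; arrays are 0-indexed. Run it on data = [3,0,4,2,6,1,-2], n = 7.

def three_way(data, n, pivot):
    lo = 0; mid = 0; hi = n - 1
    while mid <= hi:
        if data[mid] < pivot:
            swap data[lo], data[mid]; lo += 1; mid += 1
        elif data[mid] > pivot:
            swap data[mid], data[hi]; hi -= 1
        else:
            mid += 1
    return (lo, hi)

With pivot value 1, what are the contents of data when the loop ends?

[-2,0,1,6,2,4,3]

pivot = 1; lo=0, mid=0, hi=6
data[mid]=3>1: swap data[0],data[6]; hi=5 → [-2,0,4,2,6,1,3]
data[mid]=-2<1: swap data[0],data[0]; lo=1,mid=1 → [-2,0,4,2,6,1,3]
data[mid]=0<1: swap data[1],data[1]; lo=2,mid=2 → [-2,0,4,2,6,1,3]
data[mid]=4>1: swap data[2],data[5]; hi=4 → [-2,0,1,2,6,4,3]
data[mid]=1=1: mid=3
data[mid]=2>1: swap data[3],data[4]; hi=3 → [-2,0,1,6,2,4,3]
data[mid]=6>1: swap data[3],data[3]; hi=2 → [-2,0,1,6,2,4,3]
end: lo=2, hi=2; data = [-2,0,1,6,2,4,3]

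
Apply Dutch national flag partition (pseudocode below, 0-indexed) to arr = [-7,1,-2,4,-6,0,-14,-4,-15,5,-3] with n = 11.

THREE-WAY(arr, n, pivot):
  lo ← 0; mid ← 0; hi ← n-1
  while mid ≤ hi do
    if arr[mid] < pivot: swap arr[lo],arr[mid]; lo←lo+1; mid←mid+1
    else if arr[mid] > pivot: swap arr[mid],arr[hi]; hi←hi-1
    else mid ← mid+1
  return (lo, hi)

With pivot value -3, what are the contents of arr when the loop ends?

pivot = -3; lo=0, mid=0, hi=10
arr[mid]=-7<-3: swap arr[0],arr[0]; lo=1,mid=1 → [-7,1,-2,4,-6,0,-14,-4,-15,5,-3]
arr[mid]=1>-3: swap arr[1],arr[10]; hi=9 → [-7,-3,-2,4,-6,0,-14,-4,-15,5,1]
arr[mid]=-3=-3: mid=2
arr[mid]=-2>-3: swap arr[2],arr[9]; hi=8 → [-7,-3,5,4,-6,0,-14,-4,-15,-2,1]
arr[mid]=5>-3: swap arr[2],arr[8]; hi=7 → [-7,-3,-15,4,-6,0,-14,-4,5,-2,1]
arr[mid]=-15<-3: swap arr[1],arr[2]; lo=2,mid=3 → [-7,-15,-3,4,-6,0,-14,-4,5,-2,1]
arr[mid]=4>-3: swap arr[3],arr[7]; hi=6 → [-7,-15,-3,-4,-6,0,-14,4,5,-2,1]
arr[mid]=-4<-3: swap arr[2],arr[3]; lo=3,mid=4 → [-7,-15,-4,-3,-6,0,-14,4,5,-2,1]
arr[mid]=-6<-3: swap arr[3],arr[4]; lo=4,mid=5 → [-7,-15,-4,-6,-3,0,-14,4,5,-2,1]
arr[mid]=0>-3: swap arr[5],arr[6]; hi=5 → [-7,-15,-4,-6,-3,-14,0,4,5,-2,1]
arr[mid]=-14<-3: swap arr[4],arr[5]; lo=5,mid=6 → [-7,-15,-4,-6,-14,-3,0,4,5,-2,1]
end: lo=5, hi=5; arr = [-7,-15,-4,-6,-14,-3,0,4,5,-2,1]

[-7,-15,-4,-6,-14,-3,0,4,5,-2,1]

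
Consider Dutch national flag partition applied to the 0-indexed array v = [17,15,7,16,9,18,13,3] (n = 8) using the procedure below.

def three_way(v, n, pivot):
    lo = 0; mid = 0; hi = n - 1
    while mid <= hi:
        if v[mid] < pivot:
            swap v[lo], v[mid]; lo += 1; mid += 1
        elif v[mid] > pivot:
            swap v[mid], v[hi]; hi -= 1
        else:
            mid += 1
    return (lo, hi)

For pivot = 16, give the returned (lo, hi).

pivot = 16; lo=0, mid=0, hi=7
v[mid]=17>16: swap v[0],v[7]; hi=6 → [3,15,7,16,9,18,13,17]
v[mid]=3<16: swap v[0],v[0]; lo=1,mid=1 → [3,15,7,16,9,18,13,17]
v[mid]=15<16: swap v[1],v[1]; lo=2,mid=2 → [3,15,7,16,9,18,13,17]
v[mid]=7<16: swap v[2],v[2]; lo=3,mid=3 → [3,15,7,16,9,18,13,17]
v[mid]=16=16: mid=4
v[mid]=9<16: swap v[3],v[4]; lo=4,mid=5 → [3,15,7,9,16,18,13,17]
v[mid]=18>16: swap v[5],v[6]; hi=5 → [3,15,7,9,16,13,18,17]
v[mid]=13<16: swap v[4],v[5]; lo=5,mid=6 → [3,15,7,9,13,16,18,17]
end: lo=5, hi=5; v = [3,15,7,9,13,16,18,17]

(5, 5)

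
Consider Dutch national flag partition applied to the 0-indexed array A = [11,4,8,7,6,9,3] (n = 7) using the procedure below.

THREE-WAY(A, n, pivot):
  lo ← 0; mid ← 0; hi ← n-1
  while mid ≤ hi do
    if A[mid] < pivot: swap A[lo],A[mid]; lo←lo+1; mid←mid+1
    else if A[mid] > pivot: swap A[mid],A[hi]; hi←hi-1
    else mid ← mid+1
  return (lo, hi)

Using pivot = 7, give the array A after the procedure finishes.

[3,4,6,7,9,8,11]

pivot = 7; lo=0, mid=0, hi=6
A[mid]=11>7: swap A[0],A[6]; hi=5 → [3,4,8,7,6,9,11]
A[mid]=3<7: swap A[0],A[0]; lo=1,mid=1 → [3,4,8,7,6,9,11]
A[mid]=4<7: swap A[1],A[1]; lo=2,mid=2 → [3,4,8,7,6,9,11]
A[mid]=8>7: swap A[2],A[5]; hi=4 → [3,4,9,7,6,8,11]
A[mid]=9>7: swap A[2],A[4]; hi=3 → [3,4,6,7,9,8,11]
A[mid]=6<7: swap A[2],A[2]; lo=3,mid=3 → [3,4,6,7,9,8,11]
A[mid]=7=7: mid=4
end: lo=3, hi=3; A = [3,4,6,7,9,8,11]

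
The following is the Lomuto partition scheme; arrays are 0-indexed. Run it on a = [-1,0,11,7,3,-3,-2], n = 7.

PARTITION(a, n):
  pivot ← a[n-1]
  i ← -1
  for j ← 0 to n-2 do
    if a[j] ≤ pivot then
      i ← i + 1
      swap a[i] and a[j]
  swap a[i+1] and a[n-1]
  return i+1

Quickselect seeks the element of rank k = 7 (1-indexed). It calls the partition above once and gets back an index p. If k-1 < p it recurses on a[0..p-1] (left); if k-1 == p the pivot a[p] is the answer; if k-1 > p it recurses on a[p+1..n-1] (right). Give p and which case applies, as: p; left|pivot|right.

pivot = a[6] = -2; i = -1
j=0: a[0]=-1 > -2 → no swap
j=1: a[1]=0 > -2 → no swap
j=2: a[2]=11 > -2 → no swap
j=3: a[3]=7 > -2 → no swap
j=4: a[4]=3 > -2 → no swap
j=5: a[5]=-3 ≤ -2 → i=0, swap a[0],a[5] → [-3,0,11,7,3,-1,-2]
final swap a[1],a[6] → [-3,-2,11,7,3,-1,0]; return 1
p = 1; k-1 = 6 > 1 ⇒ right

1; right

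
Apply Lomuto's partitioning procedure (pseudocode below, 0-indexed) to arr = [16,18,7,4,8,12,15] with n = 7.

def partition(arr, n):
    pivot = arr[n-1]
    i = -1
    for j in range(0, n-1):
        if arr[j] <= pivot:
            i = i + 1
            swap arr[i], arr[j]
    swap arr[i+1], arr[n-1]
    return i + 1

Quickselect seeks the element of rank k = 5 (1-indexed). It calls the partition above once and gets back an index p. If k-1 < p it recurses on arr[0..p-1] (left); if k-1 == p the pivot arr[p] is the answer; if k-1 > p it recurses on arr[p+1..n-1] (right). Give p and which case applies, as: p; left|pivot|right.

pivot = arr[6] = 15; i = -1
j=0: arr[0]=16 > 15 → no swap
j=1: arr[1]=18 > 15 → no swap
j=2: arr[2]=7 ≤ 15 → i=0, swap arr[0],arr[2] → [7,18,16,4,8,12,15]
j=3: arr[3]=4 ≤ 15 → i=1, swap arr[1],arr[3] → [7,4,16,18,8,12,15]
j=4: arr[4]=8 ≤ 15 → i=2, swap arr[2],arr[4] → [7,4,8,18,16,12,15]
j=5: arr[5]=12 ≤ 15 → i=3, swap arr[3],arr[5] → [7,4,8,12,16,18,15]
final swap arr[4],arr[6] → [7,4,8,12,15,18,16]; return 4
p = 4; k-1 = 4 == 4 ⇒ pivot

4; pivot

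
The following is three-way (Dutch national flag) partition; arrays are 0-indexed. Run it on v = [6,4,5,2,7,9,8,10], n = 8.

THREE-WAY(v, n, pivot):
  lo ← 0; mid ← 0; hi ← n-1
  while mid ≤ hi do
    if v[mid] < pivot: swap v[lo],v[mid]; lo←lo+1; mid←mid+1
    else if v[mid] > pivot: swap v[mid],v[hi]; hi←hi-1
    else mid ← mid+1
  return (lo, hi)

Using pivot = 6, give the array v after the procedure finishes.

[4,5,2,6,9,8,10,7]

pivot = 6; lo=0, mid=0, hi=7
v[mid]=6=6: mid=1
v[mid]=4<6: swap v[0],v[1]; lo=1,mid=2 → [4,6,5,2,7,9,8,10]
v[mid]=5<6: swap v[1],v[2]; lo=2,mid=3 → [4,5,6,2,7,9,8,10]
v[mid]=2<6: swap v[2],v[3]; lo=3,mid=4 → [4,5,2,6,7,9,8,10]
v[mid]=7>6: swap v[4],v[7]; hi=6 → [4,5,2,6,10,9,8,7]
v[mid]=10>6: swap v[4],v[6]; hi=5 → [4,5,2,6,8,9,10,7]
v[mid]=8>6: swap v[4],v[5]; hi=4 → [4,5,2,6,9,8,10,7]
v[mid]=9>6: swap v[4],v[4]; hi=3 → [4,5,2,6,9,8,10,7]
end: lo=3, hi=3; v = [4,5,2,6,9,8,10,7]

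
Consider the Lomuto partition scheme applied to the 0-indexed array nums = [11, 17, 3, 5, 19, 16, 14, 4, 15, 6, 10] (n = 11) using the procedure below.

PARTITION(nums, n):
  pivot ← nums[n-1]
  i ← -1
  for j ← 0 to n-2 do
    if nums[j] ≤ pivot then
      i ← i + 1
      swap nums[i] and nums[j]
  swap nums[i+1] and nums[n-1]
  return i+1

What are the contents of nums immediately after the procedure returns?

pivot=10, i=-1
j=0: 11>10, skip
j=1: 17>10, skip
j=2: 3≤10, i=0, swap(0,2) ⇒ [3, 17, 11, 5, 19, 16, 14, 4, 15, 6, 10]
j=3: 5≤10, i=1, swap(1,3) ⇒ [3, 5, 11, 17, 19, 16, 14, 4, 15, 6, 10]
j=4: 19>10, skip
j=5: 16>10, skip
j=6: 14>10, skip
j=7: 4≤10, i=2, swap(2,7) ⇒ [3, 5, 4, 17, 19, 16, 14, 11, 15, 6, 10]
j=8: 15>10, skip
j=9: 6≤10, i=3, swap(3,9) ⇒ [3, 5, 4, 6, 19, 16, 14, 11, 15, 17, 10]
swap(4,10) ⇒ [3, 5, 4, 6, 10, 16, 14, 11, 15, 17, 19]; return 4

[3, 5, 4, 6, 10, 16, 14, 11, 15, 17, 19]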